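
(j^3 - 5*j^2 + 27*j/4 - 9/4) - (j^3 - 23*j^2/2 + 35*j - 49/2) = 13*j^2/2 - 113*j/4 + 89/4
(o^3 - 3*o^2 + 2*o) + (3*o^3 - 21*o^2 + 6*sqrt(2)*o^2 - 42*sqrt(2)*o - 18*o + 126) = 4*o^3 - 24*o^2 + 6*sqrt(2)*o^2 - 42*sqrt(2)*o - 16*o + 126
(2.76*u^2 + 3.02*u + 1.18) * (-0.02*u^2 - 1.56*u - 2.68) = -0.0552*u^4 - 4.366*u^3 - 12.1316*u^2 - 9.9344*u - 3.1624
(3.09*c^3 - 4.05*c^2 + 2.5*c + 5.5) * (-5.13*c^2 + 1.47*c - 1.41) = -15.8517*c^5 + 25.3188*c^4 - 23.1354*c^3 - 18.8295*c^2 + 4.56*c - 7.755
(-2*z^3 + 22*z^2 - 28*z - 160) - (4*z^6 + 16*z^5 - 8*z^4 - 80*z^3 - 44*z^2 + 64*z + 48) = -4*z^6 - 16*z^5 + 8*z^4 + 78*z^3 + 66*z^2 - 92*z - 208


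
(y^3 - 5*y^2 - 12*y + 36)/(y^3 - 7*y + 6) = (y - 6)/(y - 1)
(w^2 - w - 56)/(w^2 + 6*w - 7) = (w - 8)/(w - 1)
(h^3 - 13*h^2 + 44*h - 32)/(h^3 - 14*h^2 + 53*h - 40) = (h - 4)/(h - 5)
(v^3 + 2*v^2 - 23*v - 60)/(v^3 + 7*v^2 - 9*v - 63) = (v^2 - v - 20)/(v^2 + 4*v - 21)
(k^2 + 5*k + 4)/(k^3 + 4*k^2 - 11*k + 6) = (k^2 + 5*k + 4)/(k^3 + 4*k^2 - 11*k + 6)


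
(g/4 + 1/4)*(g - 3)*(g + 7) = g^3/4 + 5*g^2/4 - 17*g/4 - 21/4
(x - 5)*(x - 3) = x^2 - 8*x + 15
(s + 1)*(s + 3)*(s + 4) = s^3 + 8*s^2 + 19*s + 12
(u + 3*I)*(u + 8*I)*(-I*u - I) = -I*u^3 + 11*u^2 - I*u^2 + 11*u + 24*I*u + 24*I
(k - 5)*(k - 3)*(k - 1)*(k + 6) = k^4 - 3*k^3 - 31*k^2 + 123*k - 90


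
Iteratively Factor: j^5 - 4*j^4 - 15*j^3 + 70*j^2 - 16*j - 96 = (j - 4)*(j^4 - 15*j^2 + 10*j + 24) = (j - 4)*(j - 3)*(j^3 + 3*j^2 - 6*j - 8) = (j - 4)*(j - 3)*(j - 2)*(j^2 + 5*j + 4) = (j - 4)*(j - 3)*(j - 2)*(j + 4)*(j + 1)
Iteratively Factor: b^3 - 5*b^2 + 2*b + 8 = (b - 4)*(b^2 - b - 2) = (b - 4)*(b + 1)*(b - 2)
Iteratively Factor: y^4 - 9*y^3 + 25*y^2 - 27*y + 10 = (y - 5)*(y^3 - 4*y^2 + 5*y - 2) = (y - 5)*(y - 1)*(y^2 - 3*y + 2) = (y - 5)*(y - 1)^2*(y - 2)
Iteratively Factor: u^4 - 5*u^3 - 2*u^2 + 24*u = (u)*(u^3 - 5*u^2 - 2*u + 24) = u*(u + 2)*(u^2 - 7*u + 12) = u*(u - 4)*(u + 2)*(u - 3)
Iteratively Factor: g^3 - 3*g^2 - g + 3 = (g + 1)*(g^2 - 4*g + 3) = (g - 3)*(g + 1)*(g - 1)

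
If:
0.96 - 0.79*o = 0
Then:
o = 1.22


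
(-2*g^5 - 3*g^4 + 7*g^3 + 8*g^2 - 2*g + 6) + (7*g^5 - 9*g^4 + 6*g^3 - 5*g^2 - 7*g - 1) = 5*g^5 - 12*g^4 + 13*g^3 + 3*g^2 - 9*g + 5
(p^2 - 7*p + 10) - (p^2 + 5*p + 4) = 6 - 12*p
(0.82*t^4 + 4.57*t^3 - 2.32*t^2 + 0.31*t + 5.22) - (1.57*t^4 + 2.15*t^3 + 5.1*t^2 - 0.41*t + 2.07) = -0.75*t^4 + 2.42*t^3 - 7.42*t^2 + 0.72*t + 3.15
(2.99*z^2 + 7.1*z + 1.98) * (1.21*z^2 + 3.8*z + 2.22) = 3.6179*z^4 + 19.953*z^3 + 36.0136*z^2 + 23.286*z + 4.3956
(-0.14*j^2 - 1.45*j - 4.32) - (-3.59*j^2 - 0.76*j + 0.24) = 3.45*j^2 - 0.69*j - 4.56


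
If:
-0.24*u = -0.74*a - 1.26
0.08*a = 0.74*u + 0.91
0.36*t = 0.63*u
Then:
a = -2.18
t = -2.56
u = -1.47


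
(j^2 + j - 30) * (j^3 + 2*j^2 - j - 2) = j^5 + 3*j^4 - 29*j^3 - 63*j^2 + 28*j + 60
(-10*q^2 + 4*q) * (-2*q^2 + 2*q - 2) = 20*q^4 - 28*q^3 + 28*q^2 - 8*q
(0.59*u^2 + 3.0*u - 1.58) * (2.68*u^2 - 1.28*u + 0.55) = 1.5812*u^4 + 7.2848*u^3 - 7.7499*u^2 + 3.6724*u - 0.869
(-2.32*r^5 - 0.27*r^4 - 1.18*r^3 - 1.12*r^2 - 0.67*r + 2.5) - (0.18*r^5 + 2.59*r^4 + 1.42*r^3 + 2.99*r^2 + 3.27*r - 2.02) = -2.5*r^5 - 2.86*r^4 - 2.6*r^3 - 4.11*r^2 - 3.94*r + 4.52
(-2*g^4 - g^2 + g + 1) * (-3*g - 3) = 6*g^5 + 6*g^4 + 3*g^3 - 6*g - 3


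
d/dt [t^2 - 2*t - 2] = 2*t - 2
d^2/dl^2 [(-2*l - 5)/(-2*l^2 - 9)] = 4*(4*l^3 + 30*l^2 - 54*l - 45)/(8*l^6 + 108*l^4 + 486*l^2 + 729)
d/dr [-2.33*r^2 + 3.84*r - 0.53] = 3.84 - 4.66*r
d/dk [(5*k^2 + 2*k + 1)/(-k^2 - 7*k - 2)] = 3*(-11*k^2 - 6*k + 1)/(k^4 + 14*k^3 + 53*k^2 + 28*k + 4)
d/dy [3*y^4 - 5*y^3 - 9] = y^2*(12*y - 15)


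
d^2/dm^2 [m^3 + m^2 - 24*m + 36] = 6*m + 2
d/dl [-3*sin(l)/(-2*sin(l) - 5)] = 15*cos(l)/(2*sin(l) + 5)^2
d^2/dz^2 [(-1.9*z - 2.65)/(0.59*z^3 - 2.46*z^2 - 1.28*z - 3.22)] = (-3.96834*z^5 + 5.47637999999998*z^4 + 35.67352*z^3 - 127.5282*z^2 + 10.02894*z + 48.96092)/(0.205379*z^9 - 2.568978*z^8 + 9.374628*z^7 - 7.10283*z^6 + 7.702872*z^5 - 55.959384*z^4 - 44.5799*z^3 - 92.345736*z^2 - 39.814656*z - 33.386248)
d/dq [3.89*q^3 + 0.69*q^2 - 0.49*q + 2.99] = 11.67*q^2 + 1.38*q - 0.49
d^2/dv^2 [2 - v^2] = -2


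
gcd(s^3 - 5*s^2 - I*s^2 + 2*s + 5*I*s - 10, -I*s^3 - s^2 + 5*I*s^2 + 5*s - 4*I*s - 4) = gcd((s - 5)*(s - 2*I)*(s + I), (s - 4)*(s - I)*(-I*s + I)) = 1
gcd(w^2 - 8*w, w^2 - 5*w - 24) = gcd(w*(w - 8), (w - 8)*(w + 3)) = w - 8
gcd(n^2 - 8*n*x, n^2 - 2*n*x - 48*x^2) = -n + 8*x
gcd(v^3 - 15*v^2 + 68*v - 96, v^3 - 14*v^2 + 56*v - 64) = v^2 - 12*v + 32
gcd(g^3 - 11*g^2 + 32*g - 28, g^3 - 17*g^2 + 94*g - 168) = g - 7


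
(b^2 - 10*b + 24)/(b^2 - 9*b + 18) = (b - 4)/(b - 3)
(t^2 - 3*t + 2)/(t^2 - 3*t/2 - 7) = 2*(-t^2 + 3*t - 2)/(-2*t^2 + 3*t + 14)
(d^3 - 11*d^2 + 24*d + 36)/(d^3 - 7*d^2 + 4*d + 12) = (d - 6)/(d - 2)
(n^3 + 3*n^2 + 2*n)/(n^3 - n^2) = (n^2 + 3*n + 2)/(n*(n - 1))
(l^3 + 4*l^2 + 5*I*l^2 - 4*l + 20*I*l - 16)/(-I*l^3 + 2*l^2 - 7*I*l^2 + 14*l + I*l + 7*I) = (I*l^2 + 4*l*(-1 + I) - 16)/(l^2 + l*(7 + I) + 7*I)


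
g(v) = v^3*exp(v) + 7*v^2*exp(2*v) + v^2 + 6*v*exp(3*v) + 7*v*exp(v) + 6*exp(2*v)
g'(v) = v^3*exp(v) + 14*v^2*exp(2*v) + 3*v^2*exp(v) + 18*v*exp(3*v) + 14*v*exp(2*v) + 7*v*exp(v) + 2*v + 6*exp(3*v) + 12*exp(2*v) + 7*exp(v)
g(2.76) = 80770.06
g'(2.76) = 259991.57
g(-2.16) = 2.25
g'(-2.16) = -4.23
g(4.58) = 26947208.48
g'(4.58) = 85543426.91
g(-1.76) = 0.81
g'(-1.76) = -3.00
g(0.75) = 99.80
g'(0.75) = 353.04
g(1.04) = 274.80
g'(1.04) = 948.47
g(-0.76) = -0.39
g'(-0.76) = 1.15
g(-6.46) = 41.24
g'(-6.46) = -13.20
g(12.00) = 310435531657045543.68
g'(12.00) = 957151573938131536.17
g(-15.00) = 225.00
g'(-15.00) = -30.00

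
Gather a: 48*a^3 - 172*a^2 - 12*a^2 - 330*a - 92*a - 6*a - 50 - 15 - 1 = 48*a^3 - 184*a^2 - 428*a - 66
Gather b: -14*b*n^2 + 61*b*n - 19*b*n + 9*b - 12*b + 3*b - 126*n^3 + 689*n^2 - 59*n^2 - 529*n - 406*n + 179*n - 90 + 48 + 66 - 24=b*(-14*n^2 + 42*n) - 126*n^3 + 630*n^2 - 756*n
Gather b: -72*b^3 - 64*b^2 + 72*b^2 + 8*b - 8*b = -72*b^3 + 8*b^2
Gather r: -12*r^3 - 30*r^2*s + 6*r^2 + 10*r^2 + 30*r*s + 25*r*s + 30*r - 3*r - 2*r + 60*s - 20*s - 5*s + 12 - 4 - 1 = -12*r^3 + r^2*(16 - 30*s) + r*(55*s + 25) + 35*s + 7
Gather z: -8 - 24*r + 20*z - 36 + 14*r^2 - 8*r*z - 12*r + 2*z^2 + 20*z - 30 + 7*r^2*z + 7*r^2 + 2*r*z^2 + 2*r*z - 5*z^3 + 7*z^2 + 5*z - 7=21*r^2 - 36*r - 5*z^3 + z^2*(2*r + 9) + z*(7*r^2 - 6*r + 45) - 81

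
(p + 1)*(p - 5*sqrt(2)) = p^2 - 5*sqrt(2)*p + p - 5*sqrt(2)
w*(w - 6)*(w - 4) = w^3 - 10*w^2 + 24*w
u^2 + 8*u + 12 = (u + 2)*(u + 6)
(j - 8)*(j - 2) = j^2 - 10*j + 16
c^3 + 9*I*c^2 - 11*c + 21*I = (c - I)*(c + 3*I)*(c + 7*I)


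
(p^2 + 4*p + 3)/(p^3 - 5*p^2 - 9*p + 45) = (p + 1)/(p^2 - 8*p + 15)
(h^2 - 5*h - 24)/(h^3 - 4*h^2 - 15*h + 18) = (h - 8)/(h^2 - 7*h + 6)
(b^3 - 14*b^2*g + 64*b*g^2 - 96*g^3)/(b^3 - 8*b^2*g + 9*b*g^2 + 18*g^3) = (b^2 - 8*b*g + 16*g^2)/(b^2 - 2*b*g - 3*g^2)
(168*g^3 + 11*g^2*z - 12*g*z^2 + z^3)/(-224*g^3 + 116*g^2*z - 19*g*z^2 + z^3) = (3*g + z)/(-4*g + z)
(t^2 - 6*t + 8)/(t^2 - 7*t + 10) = (t - 4)/(t - 5)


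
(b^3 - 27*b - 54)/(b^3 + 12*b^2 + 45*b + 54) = (b - 6)/(b + 6)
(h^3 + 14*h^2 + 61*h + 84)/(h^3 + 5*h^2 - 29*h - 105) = (h + 4)/(h - 5)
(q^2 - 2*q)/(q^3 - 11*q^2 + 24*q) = (q - 2)/(q^2 - 11*q + 24)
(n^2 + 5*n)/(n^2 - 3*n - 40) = n/(n - 8)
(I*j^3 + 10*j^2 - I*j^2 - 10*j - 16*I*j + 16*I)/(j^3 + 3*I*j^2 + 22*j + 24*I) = (I*j^3 + j^2*(10 - I) + j*(-10 - 16*I) + 16*I)/(j^3 + 3*I*j^2 + 22*j + 24*I)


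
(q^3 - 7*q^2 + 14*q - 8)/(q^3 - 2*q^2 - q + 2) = (q - 4)/(q + 1)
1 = 1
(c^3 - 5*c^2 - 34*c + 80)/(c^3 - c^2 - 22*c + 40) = (c - 8)/(c - 4)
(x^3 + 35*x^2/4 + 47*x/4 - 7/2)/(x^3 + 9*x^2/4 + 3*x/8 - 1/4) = 2*(x + 7)/(2*x + 1)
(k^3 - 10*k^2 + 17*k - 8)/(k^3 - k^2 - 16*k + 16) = (k^2 - 9*k + 8)/(k^2 - 16)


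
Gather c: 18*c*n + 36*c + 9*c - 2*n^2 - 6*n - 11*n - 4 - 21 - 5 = c*(18*n + 45) - 2*n^2 - 17*n - 30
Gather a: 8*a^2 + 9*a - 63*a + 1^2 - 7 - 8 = 8*a^2 - 54*a - 14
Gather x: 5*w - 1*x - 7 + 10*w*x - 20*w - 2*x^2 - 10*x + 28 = -15*w - 2*x^2 + x*(10*w - 11) + 21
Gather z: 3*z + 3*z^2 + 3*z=3*z^2 + 6*z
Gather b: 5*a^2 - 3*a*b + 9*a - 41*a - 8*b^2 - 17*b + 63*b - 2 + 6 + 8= 5*a^2 - 32*a - 8*b^2 + b*(46 - 3*a) + 12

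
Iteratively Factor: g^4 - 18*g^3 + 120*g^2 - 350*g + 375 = (g - 3)*(g^3 - 15*g^2 + 75*g - 125) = (g - 5)*(g - 3)*(g^2 - 10*g + 25) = (g - 5)^2*(g - 3)*(g - 5)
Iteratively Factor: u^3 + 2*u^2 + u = (u + 1)*(u^2 + u) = (u + 1)^2*(u)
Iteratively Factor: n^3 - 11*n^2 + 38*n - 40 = (n - 5)*(n^2 - 6*n + 8) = (n - 5)*(n - 2)*(n - 4)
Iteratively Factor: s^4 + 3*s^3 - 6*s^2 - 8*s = (s + 1)*(s^3 + 2*s^2 - 8*s) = (s - 2)*(s + 1)*(s^2 + 4*s) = s*(s - 2)*(s + 1)*(s + 4)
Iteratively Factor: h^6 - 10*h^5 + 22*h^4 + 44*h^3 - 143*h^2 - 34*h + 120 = (h - 3)*(h^5 - 7*h^4 + h^3 + 47*h^2 - 2*h - 40) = (h - 3)*(h + 2)*(h^4 - 9*h^3 + 19*h^2 + 9*h - 20) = (h - 3)*(h - 1)*(h + 2)*(h^3 - 8*h^2 + 11*h + 20) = (h - 3)*(h - 1)*(h + 1)*(h + 2)*(h^2 - 9*h + 20) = (h - 5)*(h - 3)*(h - 1)*(h + 1)*(h + 2)*(h - 4)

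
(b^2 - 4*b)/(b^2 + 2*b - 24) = b/(b + 6)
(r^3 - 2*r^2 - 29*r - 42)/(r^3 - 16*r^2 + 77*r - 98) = (r^2 + 5*r + 6)/(r^2 - 9*r + 14)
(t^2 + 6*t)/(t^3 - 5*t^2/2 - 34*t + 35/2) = 2*t*(t + 6)/(2*t^3 - 5*t^2 - 68*t + 35)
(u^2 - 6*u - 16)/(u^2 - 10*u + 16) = (u + 2)/(u - 2)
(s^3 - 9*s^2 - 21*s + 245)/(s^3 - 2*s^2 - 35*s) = (s - 7)/s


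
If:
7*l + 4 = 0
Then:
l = -4/7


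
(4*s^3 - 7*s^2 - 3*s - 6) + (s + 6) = 4*s^3 - 7*s^2 - 2*s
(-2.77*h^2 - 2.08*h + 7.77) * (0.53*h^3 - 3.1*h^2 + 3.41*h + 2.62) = -1.4681*h^5 + 7.4846*h^4 + 1.1204*h^3 - 38.4372*h^2 + 21.0461*h + 20.3574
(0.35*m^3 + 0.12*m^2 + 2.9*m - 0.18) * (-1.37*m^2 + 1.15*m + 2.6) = -0.4795*m^5 + 0.2381*m^4 - 2.925*m^3 + 3.8936*m^2 + 7.333*m - 0.468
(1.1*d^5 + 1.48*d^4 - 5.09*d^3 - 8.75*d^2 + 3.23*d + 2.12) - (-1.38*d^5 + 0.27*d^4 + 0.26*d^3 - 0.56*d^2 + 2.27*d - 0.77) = 2.48*d^5 + 1.21*d^4 - 5.35*d^3 - 8.19*d^2 + 0.96*d + 2.89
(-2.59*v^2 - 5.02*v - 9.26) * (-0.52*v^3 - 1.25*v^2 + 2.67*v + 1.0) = 1.3468*v^5 + 5.8479*v^4 + 4.1749*v^3 - 4.4184*v^2 - 29.7442*v - 9.26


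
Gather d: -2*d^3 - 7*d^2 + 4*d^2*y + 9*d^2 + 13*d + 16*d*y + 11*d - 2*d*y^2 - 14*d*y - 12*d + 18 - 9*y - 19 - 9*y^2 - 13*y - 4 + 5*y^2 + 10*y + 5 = -2*d^3 + d^2*(4*y + 2) + d*(-2*y^2 + 2*y + 12) - 4*y^2 - 12*y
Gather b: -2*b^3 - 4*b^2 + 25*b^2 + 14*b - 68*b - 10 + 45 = -2*b^3 + 21*b^2 - 54*b + 35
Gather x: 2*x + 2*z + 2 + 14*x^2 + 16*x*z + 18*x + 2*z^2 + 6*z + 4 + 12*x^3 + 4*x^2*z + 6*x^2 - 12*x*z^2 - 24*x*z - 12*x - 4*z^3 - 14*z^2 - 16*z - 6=12*x^3 + x^2*(4*z + 20) + x*(-12*z^2 - 8*z + 8) - 4*z^3 - 12*z^2 - 8*z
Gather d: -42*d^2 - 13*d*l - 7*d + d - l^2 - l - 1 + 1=-42*d^2 + d*(-13*l - 6) - l^2 - l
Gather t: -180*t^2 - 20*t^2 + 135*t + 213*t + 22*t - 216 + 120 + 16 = -200*t^2 + 370*t - 80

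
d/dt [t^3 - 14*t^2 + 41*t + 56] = 3*t^2 - 28*t + 41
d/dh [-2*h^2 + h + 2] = 1 - 4*h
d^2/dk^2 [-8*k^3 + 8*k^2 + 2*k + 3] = 16 - 48*k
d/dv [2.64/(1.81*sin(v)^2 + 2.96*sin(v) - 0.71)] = -(9.5568*sin(v) + 7.8144)*cos(v)/(1.81*sin(v)^2 + 2.96*sin(v) - 0.71)^2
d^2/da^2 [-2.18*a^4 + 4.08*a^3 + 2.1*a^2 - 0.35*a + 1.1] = -26.16*a^2 + 24.48*a + 4.2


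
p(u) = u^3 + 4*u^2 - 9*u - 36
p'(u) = 3*u^2 + 8*u - 9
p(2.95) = -2.07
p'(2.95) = 40.71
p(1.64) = -35.59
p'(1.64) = 12.19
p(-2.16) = -7.98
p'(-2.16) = -12.28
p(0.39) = -38.84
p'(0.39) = -5.42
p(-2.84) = -1.08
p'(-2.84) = -7.52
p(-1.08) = -22.87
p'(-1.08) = -14.14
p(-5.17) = -20.74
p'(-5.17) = 29.83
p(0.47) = -39.24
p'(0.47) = -4.58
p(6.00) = 270.00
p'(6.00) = 147.00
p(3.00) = 0.00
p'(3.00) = 42.00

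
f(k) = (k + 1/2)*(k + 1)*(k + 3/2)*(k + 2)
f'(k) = (k + 1/2)*(k + 1)*(k + 3/2) + (k + 1/2)*(k + 1)*(k + 2) + (k + 1/2)*(k + 3/2)*(k + 2) + (k + 1)*(k + 3/2)*(k + 2) = 4*k^3 + 15*k^2 + 35*k/2 + 25/4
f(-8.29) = 2425.41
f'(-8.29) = -1386.85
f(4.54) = 1102.95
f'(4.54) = 769.18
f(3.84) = 655.07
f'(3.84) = 521.13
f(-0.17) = 0.67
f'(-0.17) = 3.69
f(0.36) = 5.13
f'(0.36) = 14.68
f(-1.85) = -0.06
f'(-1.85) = -0.11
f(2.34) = 158.08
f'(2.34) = 180.59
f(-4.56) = 113.22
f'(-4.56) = -140.92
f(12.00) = 30712.50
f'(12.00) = 9288.25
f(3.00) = 315.00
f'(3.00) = 301.75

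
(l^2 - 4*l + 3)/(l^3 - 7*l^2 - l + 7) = (l - 3)/(l^2 - 6*l - 7)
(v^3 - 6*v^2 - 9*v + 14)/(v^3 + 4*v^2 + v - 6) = (v - 7)/(v + 3)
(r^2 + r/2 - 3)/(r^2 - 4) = (r - 3/2)/(r - 2)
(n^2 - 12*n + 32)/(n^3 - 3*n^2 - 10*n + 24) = (n - 8)/(n^2 + n - 6)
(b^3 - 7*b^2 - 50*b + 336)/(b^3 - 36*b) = (b^2 - b - 56)/(b*(b + 6))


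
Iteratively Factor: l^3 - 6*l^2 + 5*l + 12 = (l + 1)*(l^2 - 7*l + 12) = (l - 3)*(l + 1)*(l - 4)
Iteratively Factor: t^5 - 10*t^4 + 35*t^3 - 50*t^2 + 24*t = (t - 1)*(t^4 - 9*t^3 + 26*t^2 - 24*t) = (t - 4)*(t - 1)*(t^3 - 5*t^2 + 6*t) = (t - 4)*(t - 2)*(t - 1)*(t^2 - 3*t) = t*(t - 4)*(t - 2)*(t - 1)*(t - 3)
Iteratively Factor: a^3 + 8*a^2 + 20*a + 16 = (a + 2)*(a^2 + 6*a + 8) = (a + 2)^2*(a + 4)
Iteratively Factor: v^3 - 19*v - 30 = (v + 3)*(v^2 - 3*v - 10) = (v - 5)*(v + 3)*(v + 2)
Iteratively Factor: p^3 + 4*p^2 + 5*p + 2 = (p + 1)*(p^2 + 3*p + 2) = (p + 1)*(p + 2)*(p + 1)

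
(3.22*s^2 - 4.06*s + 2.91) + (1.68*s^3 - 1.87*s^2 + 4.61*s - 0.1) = 1.68*s^3 + 1.35*s^2 + 0.550000000000001*s + 2.81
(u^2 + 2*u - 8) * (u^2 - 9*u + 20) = u^4 - 7*u^3 - 6*u^2 + 112*u - 160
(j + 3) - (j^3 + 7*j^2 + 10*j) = -j^3 - 7*j^2 - 9*j + 3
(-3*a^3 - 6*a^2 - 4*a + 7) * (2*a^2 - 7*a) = -6*a^5 + 9*a^4 + 34*a^3 + 42*a^2 - 49*a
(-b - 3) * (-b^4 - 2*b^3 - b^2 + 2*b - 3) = b^5 + 5*b^4 + 7*b^3 + b^2 - 3*b + 9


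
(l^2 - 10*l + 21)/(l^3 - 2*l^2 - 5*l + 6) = (l - 7)/(l^2 + l - 2)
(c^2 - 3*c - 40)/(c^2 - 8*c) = (c + 5)/c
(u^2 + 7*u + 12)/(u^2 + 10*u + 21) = (u + 4)/(u + 7)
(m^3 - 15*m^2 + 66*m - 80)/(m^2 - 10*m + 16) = m - 5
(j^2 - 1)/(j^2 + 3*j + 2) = (j - 1)/(j + 2)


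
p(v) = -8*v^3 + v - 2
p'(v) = 1 - 24*v^2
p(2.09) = -72.94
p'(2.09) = -103.83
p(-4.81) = 883.47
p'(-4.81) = -554.27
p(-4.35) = 652.15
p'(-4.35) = -453.14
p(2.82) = -178.59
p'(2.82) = -189.86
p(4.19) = -586.29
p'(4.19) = -420.35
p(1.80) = -46.86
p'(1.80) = -76.76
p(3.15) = -248.90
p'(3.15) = -237.14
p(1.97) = -61.19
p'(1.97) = -92.14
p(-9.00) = 5821.00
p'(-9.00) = -1943.00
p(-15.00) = 26983.00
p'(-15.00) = -5399.00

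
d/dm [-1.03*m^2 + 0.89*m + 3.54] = 0.89 - 2.06*m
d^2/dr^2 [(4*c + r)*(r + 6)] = 2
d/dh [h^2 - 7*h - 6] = 2*h - 7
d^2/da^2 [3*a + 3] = 0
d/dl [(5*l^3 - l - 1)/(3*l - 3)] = (10*l^3 - 15*l^2 + 2)/(3*(l^2 - 2*l + 1))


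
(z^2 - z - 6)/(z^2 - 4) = (z - 3)/(z - 2)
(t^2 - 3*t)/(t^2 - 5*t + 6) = t/(t - 2)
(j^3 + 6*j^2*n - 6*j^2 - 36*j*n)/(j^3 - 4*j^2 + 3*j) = (j^2 + 6*j*n - 6*j - 36*n)/(j^2 - 4*j + 3)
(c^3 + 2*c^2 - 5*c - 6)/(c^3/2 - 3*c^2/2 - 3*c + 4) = 2*(c^3 + 2*c^2 - 5*c - 6)/(c^3 - 3*c^2 - 6*c + 8)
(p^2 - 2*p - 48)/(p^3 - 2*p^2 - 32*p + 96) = (p - 8)/(p^2 - 8*p + 16)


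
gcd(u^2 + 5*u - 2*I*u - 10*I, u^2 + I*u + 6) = u - 2*I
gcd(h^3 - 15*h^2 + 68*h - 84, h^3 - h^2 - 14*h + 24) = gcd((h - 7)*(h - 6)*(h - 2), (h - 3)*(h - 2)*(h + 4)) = h - 2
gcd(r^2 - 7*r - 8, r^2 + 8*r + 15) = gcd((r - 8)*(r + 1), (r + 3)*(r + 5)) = 1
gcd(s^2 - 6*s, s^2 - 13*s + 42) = s - 6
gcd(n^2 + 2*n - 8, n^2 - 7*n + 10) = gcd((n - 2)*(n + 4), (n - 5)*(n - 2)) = n - 2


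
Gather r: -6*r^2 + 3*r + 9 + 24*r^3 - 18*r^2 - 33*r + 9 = 24*r^3 - 24*r^2 - 30*r + 18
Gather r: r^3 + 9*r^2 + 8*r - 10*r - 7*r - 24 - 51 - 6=r^3 + 9*r^2 - 9*r - 81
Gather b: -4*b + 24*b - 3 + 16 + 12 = 20*b + 25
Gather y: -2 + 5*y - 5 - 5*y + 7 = 0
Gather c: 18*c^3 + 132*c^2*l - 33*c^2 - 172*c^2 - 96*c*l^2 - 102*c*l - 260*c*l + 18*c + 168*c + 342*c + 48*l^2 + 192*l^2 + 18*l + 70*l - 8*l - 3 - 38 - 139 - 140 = 18*c^3 + c^2*(132*l - 205) + c*(-96*l^2 - 362*l + 528) + 240*l^2 + 80*l - 320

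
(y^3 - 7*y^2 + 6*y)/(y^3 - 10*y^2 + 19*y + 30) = y*(y - 1)/(y^2 - 4*y - 5)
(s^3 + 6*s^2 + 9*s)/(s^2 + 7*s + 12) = s*(s + 3)/(s + 4)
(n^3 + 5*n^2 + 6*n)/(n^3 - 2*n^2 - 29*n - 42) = n/(n - 7)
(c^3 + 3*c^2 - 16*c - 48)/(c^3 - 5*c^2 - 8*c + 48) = (c + 4)/(c - 4)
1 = 1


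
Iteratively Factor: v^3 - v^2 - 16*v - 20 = (v + 2)*(v^2 - 3*v - 10) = (v + 2)^2*(v - 5)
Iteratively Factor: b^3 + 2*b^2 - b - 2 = (b + 1)*(b^2 + b - 2) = (b + 1)*(b + 2)*(b - 1)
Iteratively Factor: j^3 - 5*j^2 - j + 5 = (j - 1)*(j^2 - 4*j - 5) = (j - 1)*(j + 1)*(j - 5)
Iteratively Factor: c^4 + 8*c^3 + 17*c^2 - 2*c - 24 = (c + 3)*(c^3 + 5*c^2 + 2*c - 8) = (c + 3)*(c + 4)*(c^2 + c - 2) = (c + 2)*(c + 3)*(c + 4)*(c - 1)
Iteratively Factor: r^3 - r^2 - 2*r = (r)*(r^2 - r - 2) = r*(r + 1)*(r - 2)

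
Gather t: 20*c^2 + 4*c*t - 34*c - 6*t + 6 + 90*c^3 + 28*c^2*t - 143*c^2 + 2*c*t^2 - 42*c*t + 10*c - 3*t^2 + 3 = 90*c^3 - 123*c^2 - 24*c + t^2*(2*c - 3) + t*(28*c^2 - 38*c - 6) + 9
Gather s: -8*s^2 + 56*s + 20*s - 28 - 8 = -8*s^2 + 76*s - 36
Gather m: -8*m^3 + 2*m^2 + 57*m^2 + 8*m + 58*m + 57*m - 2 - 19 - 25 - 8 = -8*m^3 + 59*m^2 + 123*m - 54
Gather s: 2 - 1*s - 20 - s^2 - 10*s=-s^2 - 11*s - 18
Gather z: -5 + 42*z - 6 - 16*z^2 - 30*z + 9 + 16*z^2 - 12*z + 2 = 0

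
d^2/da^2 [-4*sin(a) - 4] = 4*sin(a)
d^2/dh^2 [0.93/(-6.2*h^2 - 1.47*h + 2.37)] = (71.4984*h^2 + 16.95204*h - 0.93*(12.4*h + 1.47)*(24.8*h + 2.94) - 27.33084)/(6.2*h^2 + 1.47*h - 2.37)^3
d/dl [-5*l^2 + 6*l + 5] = 6 - 10*l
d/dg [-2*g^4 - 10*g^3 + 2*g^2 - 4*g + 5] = -8*g^3 - 30*g^2 + 4*g - 4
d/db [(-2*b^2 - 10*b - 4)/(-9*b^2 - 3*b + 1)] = 2*(-42*b^2 - 38*b - 11)/(81*b^4 + 54*b^3 - 9*b^2 - 6*b + 1)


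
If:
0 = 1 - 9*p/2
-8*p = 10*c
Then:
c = -8/45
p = 2/9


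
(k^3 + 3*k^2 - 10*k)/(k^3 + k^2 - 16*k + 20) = k/(k - 2)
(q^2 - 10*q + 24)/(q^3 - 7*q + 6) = (q^2 - 10*q + 24)/(q^3 - 7*q + 6)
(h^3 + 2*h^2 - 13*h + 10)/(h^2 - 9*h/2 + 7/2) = 2*(h^2 + 3*h - 10)/(2*h - 7)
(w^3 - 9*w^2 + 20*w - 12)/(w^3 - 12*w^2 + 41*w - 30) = (w - 2)/(w - 5)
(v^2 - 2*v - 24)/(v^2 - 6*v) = (v + 4)/v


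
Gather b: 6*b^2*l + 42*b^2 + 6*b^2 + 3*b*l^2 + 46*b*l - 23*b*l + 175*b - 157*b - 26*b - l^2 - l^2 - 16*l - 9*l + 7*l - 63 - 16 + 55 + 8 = b^2*(6*l + 48) + b*(3*l^2 + 23*l - 8) - 2*l^2 - 18*l - 16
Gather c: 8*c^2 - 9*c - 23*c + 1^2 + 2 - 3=8*c^2 - 32*c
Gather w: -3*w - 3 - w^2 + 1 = -w^2 - 3*w - 2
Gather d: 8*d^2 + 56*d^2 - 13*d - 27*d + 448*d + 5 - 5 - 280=64*d^2 + 408*d - 280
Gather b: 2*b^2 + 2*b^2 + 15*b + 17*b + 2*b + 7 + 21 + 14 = 4*b^2 + 34*b + 42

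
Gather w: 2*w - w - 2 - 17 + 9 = w - 10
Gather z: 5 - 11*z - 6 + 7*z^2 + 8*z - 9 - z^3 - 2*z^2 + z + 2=-z^3 + 5*z^2 - 2*z - 8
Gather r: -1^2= -1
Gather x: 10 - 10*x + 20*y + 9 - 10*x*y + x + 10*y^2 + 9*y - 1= x*(-10*y - 9) + 10*y^2 + 29*y + 18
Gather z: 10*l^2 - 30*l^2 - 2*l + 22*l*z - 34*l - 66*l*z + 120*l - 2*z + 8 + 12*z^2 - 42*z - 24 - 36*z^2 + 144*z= -20*l^2 + 84*l - 24*z^2 + z*(100 - 44*l) - 16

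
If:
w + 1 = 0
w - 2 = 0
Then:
No Solution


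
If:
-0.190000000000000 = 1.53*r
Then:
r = -0.12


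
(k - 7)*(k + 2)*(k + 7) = k^3 + 2*k^2 - 49*k - 98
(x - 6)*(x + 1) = x^2 - 5*x - 6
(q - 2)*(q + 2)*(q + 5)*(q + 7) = q^4 + 12*q^3 + 31*q^2 - 48*q - 140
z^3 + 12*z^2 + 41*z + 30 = (z + 1)*(z + 5)*(z + 6)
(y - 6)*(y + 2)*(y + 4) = y^3 - 28*y - 48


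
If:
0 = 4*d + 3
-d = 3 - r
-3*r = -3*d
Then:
No Solution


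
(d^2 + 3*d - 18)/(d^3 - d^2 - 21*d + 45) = (d + 6)/(d^2 + 2*d - 15)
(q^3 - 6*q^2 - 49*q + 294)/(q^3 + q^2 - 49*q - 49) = (q - 6)/(q + 1)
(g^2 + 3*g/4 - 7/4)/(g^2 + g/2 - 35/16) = 4*(g - 1)/(4*g - 5)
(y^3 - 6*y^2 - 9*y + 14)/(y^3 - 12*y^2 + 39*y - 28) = (y + 2)/(y - 4)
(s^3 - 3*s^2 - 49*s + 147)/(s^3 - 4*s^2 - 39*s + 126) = (s + 7)/(s + 6)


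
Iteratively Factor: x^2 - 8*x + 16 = (x - 4)*(x - 4)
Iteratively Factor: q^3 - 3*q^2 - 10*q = (q)*(q^2 - 3*q - 10) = q*(q + 2)*(q - 5)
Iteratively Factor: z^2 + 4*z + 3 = (z + 3)*(z + 1)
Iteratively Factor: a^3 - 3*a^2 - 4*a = (a - 4)*(a^2 + a) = (a - 4)*(a + 1)*(a)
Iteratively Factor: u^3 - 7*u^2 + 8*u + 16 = (u - 4)*(u^2 - 3*u - 4) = (u - 4)*(u + 1)*(u - 4)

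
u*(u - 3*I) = u^2 - 3*I*u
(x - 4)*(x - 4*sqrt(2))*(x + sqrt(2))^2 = x^4 - 4*x^3 - 2*sqrt(2)*x^3 - 14*x^2 + 8*sqrt(2)*x^2 - 8*sqrt(2)*x + 56*x + 32*sqrt(2)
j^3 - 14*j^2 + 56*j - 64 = (j - 8)*(j - 4)*(j - 2)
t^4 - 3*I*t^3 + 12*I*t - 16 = (t - 2)*(t + 2)*(t - 4*I)*(t + I)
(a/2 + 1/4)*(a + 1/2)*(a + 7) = a^3/2 + 4*a^2 + 29*a/8 + 7/8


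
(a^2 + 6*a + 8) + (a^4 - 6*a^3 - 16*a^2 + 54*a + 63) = a^4 - 6*a^3 - 15*a^2 + 60*a + 71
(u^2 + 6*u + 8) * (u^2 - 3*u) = u^4 + 3*u^3 - 10*u^2 - 24*u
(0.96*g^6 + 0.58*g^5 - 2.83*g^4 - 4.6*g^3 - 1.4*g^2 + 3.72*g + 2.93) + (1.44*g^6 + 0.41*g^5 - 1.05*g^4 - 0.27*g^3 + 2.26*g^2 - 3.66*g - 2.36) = 2.4*g^6 + 0.99*g^5 - 3.88*g^4 - 4.87*g^3 + 0.86*g^2 + 0.0600000000000001*g + 0.57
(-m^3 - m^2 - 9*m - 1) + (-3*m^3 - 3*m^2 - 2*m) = -4*m^3 - 4*m^2 - 11*m - 1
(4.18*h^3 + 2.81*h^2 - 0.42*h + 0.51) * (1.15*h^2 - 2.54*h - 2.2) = 4.807*h^5 - 7.3857*h^4 - 16.8164*h^3 - 4.5287*h^2 - 0.3714*h - 1.122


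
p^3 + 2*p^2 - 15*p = p*(p - 3)*(p + 5)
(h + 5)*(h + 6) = h^2 + 11*h + 30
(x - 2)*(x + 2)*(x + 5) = x^3 + 5*x^2 - 4*x - 20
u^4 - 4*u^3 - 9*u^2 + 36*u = u*(u - 4)*(u - 3)*(u + 3)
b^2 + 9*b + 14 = (b + 2)*(b + 7)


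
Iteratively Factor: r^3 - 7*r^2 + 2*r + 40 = (r - 4)*(r^2 - 3*r - 10) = (r - 5)*(r - 4)*(r + 2)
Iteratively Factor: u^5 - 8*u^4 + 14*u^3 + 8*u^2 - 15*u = (u - 5)*(u^4 - 3*u^3 - u^2 + 3*u) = (u - 5)*(u - 3)*(u^3 - u) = u*(u - 5)*(u - 3)*(u^2 - 1) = u*(u - 5)*(u - 3)*(u - 1)*(u + 1)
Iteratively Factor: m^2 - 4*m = (m - 4)*(m)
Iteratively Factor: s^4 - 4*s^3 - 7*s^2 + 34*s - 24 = (s - 1)*(s^3 - 3*s^2 - 10*s + 24) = (s - 1)*(s + 3)*(s^2 - 6*s + 8) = (s - 2)*(s - 1)*(s + 3)*(s - 4)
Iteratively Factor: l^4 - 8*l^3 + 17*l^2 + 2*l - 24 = (l - 2)*(l^3 - 6*l^2 + 5*l + 12) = (l - 2)*(l + 1)*(l^2 - 7*l + 12) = (l - 3)*(l - 2)*(l + 1)*(l - 4)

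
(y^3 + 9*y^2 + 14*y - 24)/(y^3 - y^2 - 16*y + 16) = (y + 6)/(y - 4)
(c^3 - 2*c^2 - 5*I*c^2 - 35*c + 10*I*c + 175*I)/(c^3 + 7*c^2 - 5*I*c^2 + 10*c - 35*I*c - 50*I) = (c - 7)/(c + 2)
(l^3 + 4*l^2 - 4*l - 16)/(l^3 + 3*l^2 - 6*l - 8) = (l + 2)/(l + 1)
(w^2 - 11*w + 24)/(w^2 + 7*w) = (w^2 - 11*w + 24)/(w*(w + 7))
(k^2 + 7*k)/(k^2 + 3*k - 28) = k/(k - 4)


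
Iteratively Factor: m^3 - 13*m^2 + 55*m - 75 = (m - 5)*(m^2 - 8*m + 15) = (m - 5)*(m - 3)*(m - 5)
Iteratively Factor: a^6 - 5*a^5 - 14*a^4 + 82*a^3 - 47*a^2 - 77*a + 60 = (a - 5)*(a^5 - 14*a^3 + 12*a^2 + 13*a - 12) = (a - 5)*(a - 1)*(a^4 + a^3 - 13*a^2 - a + 12) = (a - 5)*(a - 1)^2*(a^3 + 2*a^2 - 11*a - 12) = (a - 5)*(a - 1)^2*(a + 4)*(a^2 - 2*a - 3) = (a - 5)*(a - 3)*(a - 1)^2*(a + 4)*(a + 1)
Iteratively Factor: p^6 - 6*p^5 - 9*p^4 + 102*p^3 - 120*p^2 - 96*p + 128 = (p - 4)*(p^5 - 2*p^4 - 17*p^3 + 34*p^2 + 16*p - 32) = (p - 4)*(p + 4)*(p^4 - 6*p^3 + 7*p^2 + 6*p - 8) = (p - 4)*(p - 2)*(p + 4)*(p^3 - 4*p^2 - p + 4) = (p - 4)^2*(p - 2)*(p + 4)*(p^2 - 1) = (p - 4)^2*(p - 2)*(p + 1)*(p + 4)*(p - 1)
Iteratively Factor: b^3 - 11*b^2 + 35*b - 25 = (b - 5)*(b^2 - 6*b + 5) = (b - 5)^2*(b - 1)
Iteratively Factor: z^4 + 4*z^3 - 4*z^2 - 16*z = (z - 2)*(z^3 + 6*z^2 + 8*z) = (z - 2)*(z + 4)*(z^2 + 2*z) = z*(z - 2)*(z + 4)*(z + 2)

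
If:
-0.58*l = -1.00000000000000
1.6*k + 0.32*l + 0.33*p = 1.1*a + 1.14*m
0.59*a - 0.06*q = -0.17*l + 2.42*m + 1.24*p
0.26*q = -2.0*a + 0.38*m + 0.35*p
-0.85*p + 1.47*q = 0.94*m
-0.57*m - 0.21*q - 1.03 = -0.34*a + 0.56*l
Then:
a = 0.39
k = -4.68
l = 1.72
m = -4.07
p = 8.26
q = 2.17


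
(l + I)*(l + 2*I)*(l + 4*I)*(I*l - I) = I*l^4 - 7*l^3 - I*l^3 + 7*l^2 - 14*I*l^2 + 8*l + 14*I*l - 8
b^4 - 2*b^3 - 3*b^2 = b^2*(b - 3)*(b + 1)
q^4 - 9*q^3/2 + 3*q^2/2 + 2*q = q*(q - 4)*(q - 1)*(q + 1/2)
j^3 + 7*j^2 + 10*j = j*(j + 2)*(j + 5)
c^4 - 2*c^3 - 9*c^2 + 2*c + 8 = (c - 4)*(c - 1)*(c + 1)*(c + 2)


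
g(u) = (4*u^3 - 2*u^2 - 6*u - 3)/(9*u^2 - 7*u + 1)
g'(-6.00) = 0.46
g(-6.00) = -2.46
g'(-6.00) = 0.46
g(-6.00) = -2.46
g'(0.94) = 12.84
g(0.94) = -2.99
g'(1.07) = 6.65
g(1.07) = -1.79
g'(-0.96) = 0.31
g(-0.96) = -0.16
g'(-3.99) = 0.46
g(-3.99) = -1.54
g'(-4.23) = 0.46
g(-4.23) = -1.65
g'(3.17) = 0.58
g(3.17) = 1.23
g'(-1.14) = 0.38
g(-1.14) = -0.23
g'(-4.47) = 0.46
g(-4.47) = -1.76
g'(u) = (7 - 18*u)*(4*u^3 - 2*u^2 - 6*u - 3)/(9*u^2 - 7*u + 1)^2 + (12*u^2 - 4*u - 6)/(9*u^2 - 7*u + 1) = (36*u^4 - 56*u^3 + 80*u^2 + 50*u - 27)/(81*u^4 - 126*u^3 + 67*u^2 - 14*u + 1)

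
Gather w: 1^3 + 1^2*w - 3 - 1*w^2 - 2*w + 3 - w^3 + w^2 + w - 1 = -w^3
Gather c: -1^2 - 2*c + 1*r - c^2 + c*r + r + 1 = -c^2 + c*(r - 2) + 2*r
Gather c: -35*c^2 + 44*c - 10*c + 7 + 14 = -35*c^2 + 34*c + 21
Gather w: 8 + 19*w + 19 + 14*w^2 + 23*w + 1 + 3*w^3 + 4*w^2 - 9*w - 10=3*w^3 + 18*w^2 + 33*w + 18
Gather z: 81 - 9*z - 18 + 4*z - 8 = 55 - 5*z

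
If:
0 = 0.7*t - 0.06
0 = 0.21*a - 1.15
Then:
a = 5.48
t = 0.09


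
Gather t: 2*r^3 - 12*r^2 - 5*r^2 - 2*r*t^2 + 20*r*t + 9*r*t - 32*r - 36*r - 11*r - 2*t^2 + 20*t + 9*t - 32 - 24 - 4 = 2*r^3 - 17*r^2 - 79*r + t^2*(-2*r - 2) + t*(29*r + 29) - 60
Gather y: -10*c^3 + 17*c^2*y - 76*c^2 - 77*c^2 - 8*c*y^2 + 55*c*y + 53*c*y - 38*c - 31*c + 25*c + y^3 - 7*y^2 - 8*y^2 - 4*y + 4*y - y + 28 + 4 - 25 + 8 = -10*c^3 - 153*c^2 - 44*c + y^3 + y^2*(-8*c - 15) + y*(17*c^2 + 108*c - 1) + 15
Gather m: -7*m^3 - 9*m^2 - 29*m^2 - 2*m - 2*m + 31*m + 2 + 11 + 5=-7*m^3 - 38*m^2 + 27*m + 18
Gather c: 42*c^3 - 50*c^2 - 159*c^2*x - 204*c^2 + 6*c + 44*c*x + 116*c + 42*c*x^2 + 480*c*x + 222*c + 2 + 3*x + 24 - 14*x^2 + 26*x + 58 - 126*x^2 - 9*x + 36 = 42*c^3 + c^2*(-159*x - 254) + c*(42*x^2 + 524*x + 344) - 140*x^2 + 20*x + 120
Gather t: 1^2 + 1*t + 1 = t + 2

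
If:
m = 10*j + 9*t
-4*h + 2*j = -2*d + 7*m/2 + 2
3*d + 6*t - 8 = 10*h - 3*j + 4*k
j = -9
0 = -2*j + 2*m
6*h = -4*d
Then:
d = -69/28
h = 23/14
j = -9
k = -135/112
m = -9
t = 9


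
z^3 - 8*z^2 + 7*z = z*(z - 7)*(z - 1)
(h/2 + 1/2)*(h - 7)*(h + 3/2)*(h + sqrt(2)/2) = h^4/2 - 9*h^3/4 + sqrt(2)*h^3/4 - 8*h^2 - 9*sqrt(2)*h^2/8 - 4*sqrt(2)*h - 21*h/4 - 21*sqrt(2)/8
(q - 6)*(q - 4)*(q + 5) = q^3 - 5*q^2 - 26*q + 120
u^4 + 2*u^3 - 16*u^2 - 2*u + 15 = (u - 3)*(u - 1)*(u + 1)*(u + 5)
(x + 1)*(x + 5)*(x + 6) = x^3 + 12*x^2 + 41*x + 30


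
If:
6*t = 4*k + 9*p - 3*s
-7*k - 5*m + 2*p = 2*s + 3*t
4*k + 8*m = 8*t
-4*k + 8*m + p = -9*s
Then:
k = -228*t/277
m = 391*t/277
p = 263*t/554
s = -927*t/554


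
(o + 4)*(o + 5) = o^2 + 9*o + 20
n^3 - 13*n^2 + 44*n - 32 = (n - 8)*(n - 4)*(n - 1)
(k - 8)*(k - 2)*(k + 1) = k^3 - 9*k^2 + 6*k + 16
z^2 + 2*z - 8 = (z - 2)*(z + 4)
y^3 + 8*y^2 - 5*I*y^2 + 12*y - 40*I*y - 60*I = (y + 2)*(y + 6)*(y - 5*I)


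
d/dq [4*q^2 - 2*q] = 8*q - 2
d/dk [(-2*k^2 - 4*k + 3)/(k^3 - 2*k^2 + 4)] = (k*(3*k - 4)*(2*k^2 + 4*k - 3) - 4*(k + 1)*(k^3 - 2*k^2 + 4))/(k^3 - 2*k^2 + 4)^2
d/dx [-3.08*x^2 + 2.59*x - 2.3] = 2.59 - 6.16*x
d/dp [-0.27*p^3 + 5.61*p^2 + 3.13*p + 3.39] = -0.81*p^2 + 11.22*p + 3.13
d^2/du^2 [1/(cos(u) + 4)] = (sin(u)^2 + 4*cos(u) + 1)/(cos(u) + 4)^3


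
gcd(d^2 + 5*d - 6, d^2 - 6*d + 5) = d - 1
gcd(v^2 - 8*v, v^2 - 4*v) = v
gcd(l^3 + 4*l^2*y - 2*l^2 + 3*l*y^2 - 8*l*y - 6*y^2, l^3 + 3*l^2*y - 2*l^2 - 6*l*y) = l^2 + 3*l*y - 2*l - 6*y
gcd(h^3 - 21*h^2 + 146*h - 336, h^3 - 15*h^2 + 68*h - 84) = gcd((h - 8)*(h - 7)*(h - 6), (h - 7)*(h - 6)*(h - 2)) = h^2 - 13*h + 42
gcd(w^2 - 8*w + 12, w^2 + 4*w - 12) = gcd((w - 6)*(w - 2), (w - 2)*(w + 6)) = w - 2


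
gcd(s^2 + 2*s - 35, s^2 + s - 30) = s - 5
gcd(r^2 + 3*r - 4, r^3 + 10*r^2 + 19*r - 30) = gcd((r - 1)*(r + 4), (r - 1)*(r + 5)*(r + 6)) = r - 1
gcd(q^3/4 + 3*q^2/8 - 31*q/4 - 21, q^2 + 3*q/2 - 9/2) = 1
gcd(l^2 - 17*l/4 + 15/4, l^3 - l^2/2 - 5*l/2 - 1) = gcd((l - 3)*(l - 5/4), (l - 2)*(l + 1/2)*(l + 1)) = 1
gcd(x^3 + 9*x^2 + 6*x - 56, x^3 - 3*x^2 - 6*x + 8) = 1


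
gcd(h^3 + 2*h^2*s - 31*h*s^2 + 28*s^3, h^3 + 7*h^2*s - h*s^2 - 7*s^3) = -h^2 - 6*h*s + 7*s^2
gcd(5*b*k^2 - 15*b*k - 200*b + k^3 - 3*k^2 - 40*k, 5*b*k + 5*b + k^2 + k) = 5*b + k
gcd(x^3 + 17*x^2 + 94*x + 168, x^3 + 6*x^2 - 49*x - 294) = x^2 + 13*x + 42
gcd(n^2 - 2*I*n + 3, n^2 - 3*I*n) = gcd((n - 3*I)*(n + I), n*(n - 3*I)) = n - 3*I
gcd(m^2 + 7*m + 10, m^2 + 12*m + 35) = m + 5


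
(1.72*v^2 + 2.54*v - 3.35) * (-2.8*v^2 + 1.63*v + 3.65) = -4.816*v^4 - 4.3084*v^3 + 19.7982*v^2 + 3.8105*v - 12.2275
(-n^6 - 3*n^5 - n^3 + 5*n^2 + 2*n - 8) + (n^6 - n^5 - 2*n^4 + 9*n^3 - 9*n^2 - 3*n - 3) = -4*n^5 - 2*n^4 + 8*n^3 - 4*n^2 - n - 11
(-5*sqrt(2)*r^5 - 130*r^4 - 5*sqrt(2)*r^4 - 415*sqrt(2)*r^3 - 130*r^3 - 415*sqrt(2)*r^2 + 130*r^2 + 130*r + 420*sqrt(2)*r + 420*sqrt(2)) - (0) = -5*sqrt(2)*r^5 - 130*r^4 - 5*sqrt(2)*r^4 - 415*sqrt(2)*r^3 - 130*r^3 - 415*sqrt(2)*r^2 + 130*r^2 + 130*r + 420*sqrt(2)*r + 420*sqrt(2)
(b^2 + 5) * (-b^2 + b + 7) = -b^4 + b^3 + 2*b^2 + 5*b + 35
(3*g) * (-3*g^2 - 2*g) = -9*g^3 - 6*g^2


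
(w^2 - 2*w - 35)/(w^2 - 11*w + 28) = (w + 5)/(w - 4)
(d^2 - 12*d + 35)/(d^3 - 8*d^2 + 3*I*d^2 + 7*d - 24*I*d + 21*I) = (d - 5)/(d^2 + d*(-1 + 3*I) - 3*I)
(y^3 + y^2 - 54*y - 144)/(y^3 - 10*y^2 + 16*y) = (y^2 + 9*y + 18)/(y*(y - 2))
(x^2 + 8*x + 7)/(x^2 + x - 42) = (x + 1)/(x - 6)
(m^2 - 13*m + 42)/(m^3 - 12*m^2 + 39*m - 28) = (m - 6)/(m^2 - 5*m + 4)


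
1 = 1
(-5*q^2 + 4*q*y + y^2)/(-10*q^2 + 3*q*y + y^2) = (-q + y)/(-2*q + y)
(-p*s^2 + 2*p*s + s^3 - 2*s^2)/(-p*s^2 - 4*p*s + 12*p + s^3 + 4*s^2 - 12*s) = s/(s + 6)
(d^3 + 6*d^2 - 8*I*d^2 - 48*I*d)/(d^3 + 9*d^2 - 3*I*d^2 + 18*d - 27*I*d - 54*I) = d*(d - 8*I)/(d^2 + 3*d*(1 - I) - 9*I)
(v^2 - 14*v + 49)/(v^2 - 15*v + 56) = (v - 7)/(v - 8)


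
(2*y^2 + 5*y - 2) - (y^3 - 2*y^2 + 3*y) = -y^3 + 4*y^2 + 2*y - 2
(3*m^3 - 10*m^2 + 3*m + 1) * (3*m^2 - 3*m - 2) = 9*m^5 - 39*m^4 + 33*m^3 + 14*m^2 - 9*m - 2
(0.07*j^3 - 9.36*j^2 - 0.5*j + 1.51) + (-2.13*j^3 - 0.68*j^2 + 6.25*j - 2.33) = -2.06*j^3 - 10.04*j^2 + 5.75*j - 0.82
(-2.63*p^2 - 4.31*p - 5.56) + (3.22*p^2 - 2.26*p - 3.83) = 0.59*p^2 - 6.57*p - 9.39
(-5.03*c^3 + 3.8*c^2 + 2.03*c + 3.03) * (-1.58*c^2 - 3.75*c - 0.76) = 7.9474*c^5 + 12.8585*c^4 - 13.6346*c^3 - 15.2879*c^2 - 12.9053*c - 2.3028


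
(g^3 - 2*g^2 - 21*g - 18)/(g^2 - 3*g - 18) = g + 1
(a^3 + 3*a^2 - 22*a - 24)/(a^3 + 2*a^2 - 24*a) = (a + 1)/a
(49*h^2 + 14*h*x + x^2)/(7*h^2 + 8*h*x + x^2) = (7*h + x)/(h + x)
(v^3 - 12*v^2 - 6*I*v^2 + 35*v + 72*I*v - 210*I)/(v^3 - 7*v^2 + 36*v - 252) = (v - 5)/(v + 6*I)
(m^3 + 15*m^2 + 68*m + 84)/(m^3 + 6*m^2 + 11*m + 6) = (m^2 + 13*m + 42)/(m^2 + 4*m + 3)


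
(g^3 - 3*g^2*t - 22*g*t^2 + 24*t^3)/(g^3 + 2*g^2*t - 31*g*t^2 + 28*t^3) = (-g^2 + 2*g*t + 24*t^2)/(-g^2 - 3*g*t + 28*t^2)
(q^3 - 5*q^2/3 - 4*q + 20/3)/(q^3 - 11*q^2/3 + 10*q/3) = (q + 2)/q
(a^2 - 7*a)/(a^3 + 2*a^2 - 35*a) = (a - 7)/(a^2 + 2*a - 35)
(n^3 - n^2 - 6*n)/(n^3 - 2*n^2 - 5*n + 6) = n/(n - 1)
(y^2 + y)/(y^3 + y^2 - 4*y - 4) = y/(y^2 - 4)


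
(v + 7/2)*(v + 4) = v^2 + 15*v/2 + 14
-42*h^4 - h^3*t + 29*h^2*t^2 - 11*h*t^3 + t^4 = (-7*h + t)*(-3*h + t)*(-2*h + t)*(h + t)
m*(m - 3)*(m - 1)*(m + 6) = m^4 + 2*m^3 - 21*m^2 + 18*m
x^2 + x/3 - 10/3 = (x - 5/3)*(x + 2)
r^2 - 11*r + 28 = (r - 7)*(r - 4)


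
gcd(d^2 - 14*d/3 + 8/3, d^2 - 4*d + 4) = 1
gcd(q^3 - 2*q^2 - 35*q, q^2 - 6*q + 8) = 1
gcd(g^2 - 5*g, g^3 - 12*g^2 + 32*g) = g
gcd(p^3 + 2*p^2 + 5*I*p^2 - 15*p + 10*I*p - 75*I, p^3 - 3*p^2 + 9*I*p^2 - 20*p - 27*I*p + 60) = p^2 + p*(-3 + 5*I) - 15*I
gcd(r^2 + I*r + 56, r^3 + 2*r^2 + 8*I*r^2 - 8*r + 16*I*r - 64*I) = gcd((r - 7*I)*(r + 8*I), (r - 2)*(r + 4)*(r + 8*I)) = r + 8*I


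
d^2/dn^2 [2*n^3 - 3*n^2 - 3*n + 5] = 12*n - 6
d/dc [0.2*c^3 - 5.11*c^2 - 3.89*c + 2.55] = 0.6*c^2 - 10.22*c - 3.89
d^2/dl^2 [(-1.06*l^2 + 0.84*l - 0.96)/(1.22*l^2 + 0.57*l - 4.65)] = (1.77635683940025e-15*l^4 + 3.97476*l^3 - 44.653464*l^2 + 24.586416*l - 52.902828)/(1.815848*l^6 + 2.545164*l^5 - 19.574046*l^4 - 19.216467*l^3 + 74.605995*l^2 + 36.974475*l - 100.544625)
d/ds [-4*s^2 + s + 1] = 1 - 8*s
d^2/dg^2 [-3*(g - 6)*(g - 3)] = -6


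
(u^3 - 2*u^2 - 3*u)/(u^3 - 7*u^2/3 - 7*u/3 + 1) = 3*u/(3*u - 1)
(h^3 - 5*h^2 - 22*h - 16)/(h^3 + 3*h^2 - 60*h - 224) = (h^2 + 3*h + 2)/(h^2 + 11*h + 28)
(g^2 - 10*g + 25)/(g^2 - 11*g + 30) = (g - 5)/(g - 6)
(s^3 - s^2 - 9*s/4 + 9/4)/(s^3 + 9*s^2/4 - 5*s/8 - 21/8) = 2*(2*s - 3)/(4*s + 7)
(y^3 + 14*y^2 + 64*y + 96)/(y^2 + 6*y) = y + 8 + 16/y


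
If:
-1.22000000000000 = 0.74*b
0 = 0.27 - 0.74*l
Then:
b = -1.65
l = 0.36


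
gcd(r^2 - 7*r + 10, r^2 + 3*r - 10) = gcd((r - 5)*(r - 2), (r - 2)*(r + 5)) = r - 2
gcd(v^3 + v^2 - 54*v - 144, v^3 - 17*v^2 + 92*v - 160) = v - 8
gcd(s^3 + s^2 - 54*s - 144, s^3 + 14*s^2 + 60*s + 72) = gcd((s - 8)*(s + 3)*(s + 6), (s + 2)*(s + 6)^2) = s + 6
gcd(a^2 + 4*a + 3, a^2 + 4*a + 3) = a^2 + 4*a + 3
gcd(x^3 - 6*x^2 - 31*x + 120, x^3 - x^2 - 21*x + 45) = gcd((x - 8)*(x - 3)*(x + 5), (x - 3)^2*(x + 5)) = x^2 + 2*x - 15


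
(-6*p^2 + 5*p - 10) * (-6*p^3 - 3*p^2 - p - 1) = 36*p^5 - 12*p^4 + 51*p^3 + 31*p^2 + 5*p + 10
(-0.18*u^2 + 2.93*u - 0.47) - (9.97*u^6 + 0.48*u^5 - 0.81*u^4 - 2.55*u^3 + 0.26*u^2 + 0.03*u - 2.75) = -9.97*u^6 - 0.48*u^5 + 0.81*u^4 + 2.55*u^3 - 0.44*u^2 + 2.9*u + 2.28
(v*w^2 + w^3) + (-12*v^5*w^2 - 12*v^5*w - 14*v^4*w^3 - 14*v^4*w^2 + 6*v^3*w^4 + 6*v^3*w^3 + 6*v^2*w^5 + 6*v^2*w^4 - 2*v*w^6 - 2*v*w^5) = -12*v^5*w^2 - 12*v^5*w - 14*v^4*w^3 - 14*v^4*w^2 + 6*v^3*w^4 + 6*v^3*w^3 + 6*v^2*w^5 + 6*v^2*w^4 - 2*v*w^6 - 2*v*w^5 + v*w^2 + w^3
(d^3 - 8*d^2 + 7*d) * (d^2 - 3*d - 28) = d^5 - 11*d^4 + 3*d^3 + 203*d^2 - 196*d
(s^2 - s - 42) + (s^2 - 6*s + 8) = 2*s^2 - 7*s - 34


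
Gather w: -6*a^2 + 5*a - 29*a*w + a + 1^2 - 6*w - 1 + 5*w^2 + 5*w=-6*a^2 + 6*a + 5*w^2 + w*(-29*a - 1)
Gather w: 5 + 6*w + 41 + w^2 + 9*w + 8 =w^2 + 15*w + 54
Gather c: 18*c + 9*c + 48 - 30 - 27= 27*c - 9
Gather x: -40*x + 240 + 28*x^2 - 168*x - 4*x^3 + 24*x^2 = -4*x^3 + 52*x^2 - 208*x + 240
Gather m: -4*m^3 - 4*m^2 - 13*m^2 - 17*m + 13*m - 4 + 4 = -4*m^3 - 17*m^2 - 4*m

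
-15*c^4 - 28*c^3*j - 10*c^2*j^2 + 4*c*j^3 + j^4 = (-3*c + j)*(c + j)^2*(5*c + j)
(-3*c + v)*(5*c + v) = -15*c^2 + 2*c*v + v^2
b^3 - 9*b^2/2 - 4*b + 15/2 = (b - 5)*(b - 1)*(b + 3/2)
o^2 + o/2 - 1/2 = (o - 1/2)*(o + 1)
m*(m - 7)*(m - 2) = m^3 - 9*m^2 + 14*m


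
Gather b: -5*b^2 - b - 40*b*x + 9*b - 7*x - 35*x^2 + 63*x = -5*b^2 + b*(8 - 40*x) - 35*x^2 + 56*x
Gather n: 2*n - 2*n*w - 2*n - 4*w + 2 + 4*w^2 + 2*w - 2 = -2*n*w + 4*w^2 - 2*w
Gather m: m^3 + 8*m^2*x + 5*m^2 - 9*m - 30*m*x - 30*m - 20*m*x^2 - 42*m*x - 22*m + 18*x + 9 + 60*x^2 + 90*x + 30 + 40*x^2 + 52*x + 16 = m^3 + m^2*(8*x + 5) + m*(-20*x^2 - 72*x - 61) + 100*x^2 + 160*x + 55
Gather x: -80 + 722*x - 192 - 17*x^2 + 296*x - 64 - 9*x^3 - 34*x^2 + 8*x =-9*x^3 - 51*x^2 + 1026*x - 336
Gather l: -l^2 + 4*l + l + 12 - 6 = -l^2 + 5*l + 6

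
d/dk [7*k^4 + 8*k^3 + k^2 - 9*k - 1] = 28*k^3 + 24*k^2 + 2*k - 9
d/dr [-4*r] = -4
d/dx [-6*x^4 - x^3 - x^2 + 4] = x*(-24*x^2 - 3*x - 2)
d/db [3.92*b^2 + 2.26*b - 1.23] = 7.84*b + 2.26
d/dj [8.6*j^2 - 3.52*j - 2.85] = 17.2*j - 3.52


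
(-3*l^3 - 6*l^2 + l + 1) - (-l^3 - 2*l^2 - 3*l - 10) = -2*l^3 - 4*l^2 + 4*l + 11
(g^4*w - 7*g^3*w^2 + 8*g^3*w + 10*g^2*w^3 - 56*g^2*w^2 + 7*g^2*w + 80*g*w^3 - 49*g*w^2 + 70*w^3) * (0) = 0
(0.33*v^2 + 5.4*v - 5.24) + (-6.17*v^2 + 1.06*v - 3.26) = -5.84*v^2 + 6.46*v - 8.5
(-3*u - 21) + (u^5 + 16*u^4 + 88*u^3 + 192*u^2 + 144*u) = u^5 + 16*u^4 + 88*u^3 + 192*u^2 + 141*u - 21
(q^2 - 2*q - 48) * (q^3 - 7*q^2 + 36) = q^5 - 9*q^4 - 34*q^3 + 372*q^2 - 72*q - 1728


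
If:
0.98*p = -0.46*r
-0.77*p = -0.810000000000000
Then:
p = 1.05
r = -2.24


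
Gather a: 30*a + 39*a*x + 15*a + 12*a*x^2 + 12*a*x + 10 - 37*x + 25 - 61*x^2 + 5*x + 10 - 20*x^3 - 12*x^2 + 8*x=a*(12*x^2 + 51*x + 45) - 20*x^3 - 73*x^2 - 24*x + 45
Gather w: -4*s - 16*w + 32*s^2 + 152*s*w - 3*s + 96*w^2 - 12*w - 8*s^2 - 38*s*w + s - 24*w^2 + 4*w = 24*s^2 - 6*s + 72*w^2 + w*(114*s - 24)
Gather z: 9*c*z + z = z*(9*c + 1)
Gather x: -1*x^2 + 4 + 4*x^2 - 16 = 3*x^2 - 12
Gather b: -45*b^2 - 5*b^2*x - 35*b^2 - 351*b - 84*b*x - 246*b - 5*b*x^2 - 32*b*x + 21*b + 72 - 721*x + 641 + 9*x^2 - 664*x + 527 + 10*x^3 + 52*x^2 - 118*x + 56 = b^2*(-5*x - 80) + b*(-5*x^2 - 116*x - 576) + 10*x^3 + 61*x^2 - 1503*x + 1296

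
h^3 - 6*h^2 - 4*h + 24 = (h - 6)*(h - 2)*(h + 2)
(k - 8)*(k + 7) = k^2 - k - 56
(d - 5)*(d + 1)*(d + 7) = d^3 + 3*d^2 - 33*d - 35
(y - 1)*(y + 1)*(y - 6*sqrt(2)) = y^3 - 6*sqrt(2)*y^2 - y + 6*sqrt(2)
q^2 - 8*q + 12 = (q - 6)*(q - 2)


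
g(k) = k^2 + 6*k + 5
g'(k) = 2*k + 6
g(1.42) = 15.54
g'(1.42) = 8.84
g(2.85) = 30.22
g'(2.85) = 11.70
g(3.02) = 32.24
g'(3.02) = 12.04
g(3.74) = 41.43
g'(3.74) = 13.48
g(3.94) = 44.16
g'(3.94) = 13.88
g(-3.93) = -3.14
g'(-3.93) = -1.86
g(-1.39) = -1.41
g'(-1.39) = 3.22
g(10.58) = 180.42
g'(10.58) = 27.16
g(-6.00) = 5.00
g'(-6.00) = -6.00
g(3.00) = 32.00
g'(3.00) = 12.00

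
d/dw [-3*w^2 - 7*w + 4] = -6*w - 7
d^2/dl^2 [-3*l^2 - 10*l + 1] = -6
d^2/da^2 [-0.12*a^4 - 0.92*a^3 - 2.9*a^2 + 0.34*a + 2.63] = -1.44*a^2 - 5.52*a - 5.8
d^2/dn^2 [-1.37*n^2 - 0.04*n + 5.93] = -2.74000000000000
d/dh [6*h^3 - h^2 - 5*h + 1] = 18*h^2 - 2*h - 5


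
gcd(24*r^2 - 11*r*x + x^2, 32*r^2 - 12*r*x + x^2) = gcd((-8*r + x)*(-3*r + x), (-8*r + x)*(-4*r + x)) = -8*r + x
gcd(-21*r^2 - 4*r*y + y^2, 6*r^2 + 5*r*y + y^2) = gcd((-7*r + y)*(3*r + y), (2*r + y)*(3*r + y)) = 3*r + y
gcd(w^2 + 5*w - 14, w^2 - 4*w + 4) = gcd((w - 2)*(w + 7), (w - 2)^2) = w - 2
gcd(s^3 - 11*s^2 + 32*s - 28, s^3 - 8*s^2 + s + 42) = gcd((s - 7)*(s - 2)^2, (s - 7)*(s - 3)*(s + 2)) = s - 7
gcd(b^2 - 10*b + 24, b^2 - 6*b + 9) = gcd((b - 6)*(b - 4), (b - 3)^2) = 1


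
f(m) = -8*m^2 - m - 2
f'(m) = -16*m - 1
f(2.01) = -36.33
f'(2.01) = -33.16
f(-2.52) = -50.28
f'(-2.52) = 39.32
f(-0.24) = -2.22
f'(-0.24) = 2.84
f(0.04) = -2.05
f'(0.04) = -1.64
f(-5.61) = -248.17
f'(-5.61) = 88.76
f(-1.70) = -23.42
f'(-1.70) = 26.20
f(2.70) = -63.02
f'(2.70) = -44.20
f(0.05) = -2.07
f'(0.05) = -1.80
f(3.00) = -77.00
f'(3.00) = -49.00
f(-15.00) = -1787.00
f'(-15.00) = 239.00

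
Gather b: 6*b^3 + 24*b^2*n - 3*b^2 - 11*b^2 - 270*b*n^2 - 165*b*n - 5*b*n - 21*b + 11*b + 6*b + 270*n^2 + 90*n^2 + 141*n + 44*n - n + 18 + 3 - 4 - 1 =6*b^3 + b^2*(24*n - 14) + b*(-270*n^2 - 170*n - 4) + 360*n^2 + 184*n + 16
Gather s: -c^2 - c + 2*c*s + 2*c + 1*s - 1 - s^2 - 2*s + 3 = -c^2 + c - s^2 + s*(2*c - 1) + 2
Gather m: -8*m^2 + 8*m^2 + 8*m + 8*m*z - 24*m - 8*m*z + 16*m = 0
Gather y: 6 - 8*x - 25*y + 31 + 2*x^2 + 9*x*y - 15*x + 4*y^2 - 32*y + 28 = 2*x^2 - 23*x + 4*y^2 + y*(9*x - 57) + 65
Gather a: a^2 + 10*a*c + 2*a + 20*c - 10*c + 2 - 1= a^2 + a*(10*c + 2) + 10*c + 1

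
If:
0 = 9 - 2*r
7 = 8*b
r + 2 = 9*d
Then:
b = 7/8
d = 13/18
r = 9/2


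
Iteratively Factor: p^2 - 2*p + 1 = (p - 1)*(p - 1)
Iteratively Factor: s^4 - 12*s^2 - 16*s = (s + 2)*(s^3 - 2*s^2 - 8*s) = s*(s + 2)*(s^2 - 2*s - 8) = s*(s - 4)*(s + 2)*(s + 2)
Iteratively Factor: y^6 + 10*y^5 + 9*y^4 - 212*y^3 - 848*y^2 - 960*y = (y - 5)*(y^5 + 15*y^4 + 84*y^3 + 208*y^2 + 192*y) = (y - 5)*(y + 4)*(y^4 + 11*y^3 + 40*y^2 + 48*y) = (y - 5)*(y + 3)*(y + 4)*(y^3 + 8*y^2 + 16*y) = (y - 5)*(y + 3)*(y + 4)^2*(y^2 + 4*y) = y*(y - 5)*(y + 3)*(y + 4)^2*(y + 4)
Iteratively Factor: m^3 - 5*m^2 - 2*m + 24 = (m - 4)*(m^2 - m - 6) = (m - 4)*(m - 3)*(m + 2)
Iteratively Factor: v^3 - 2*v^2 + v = (v - 1)*(v^2 - v) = (v - 1)^2*(v)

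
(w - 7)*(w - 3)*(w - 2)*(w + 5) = w^4 - 7*w^3 - 19*w^2 + 163*w - 210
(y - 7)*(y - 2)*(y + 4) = y^3 - 5*y^2 - 22*y + 56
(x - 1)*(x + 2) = x^2 + x - 2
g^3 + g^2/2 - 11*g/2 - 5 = (g - 5/2)*(g + 1)*(g + 2)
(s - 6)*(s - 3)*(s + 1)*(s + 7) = s^4 - s^3 - 47*s^2 + 81*s + 126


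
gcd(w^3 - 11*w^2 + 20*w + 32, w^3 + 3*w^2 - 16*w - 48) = w - 4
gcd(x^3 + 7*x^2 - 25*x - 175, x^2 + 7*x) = x + 7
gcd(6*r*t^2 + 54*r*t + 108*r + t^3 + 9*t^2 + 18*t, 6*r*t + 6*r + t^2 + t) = 6*r + t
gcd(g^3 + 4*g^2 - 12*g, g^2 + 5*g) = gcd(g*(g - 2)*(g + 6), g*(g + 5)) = g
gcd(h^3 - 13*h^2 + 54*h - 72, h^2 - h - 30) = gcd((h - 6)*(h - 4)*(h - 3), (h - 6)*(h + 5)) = h - 6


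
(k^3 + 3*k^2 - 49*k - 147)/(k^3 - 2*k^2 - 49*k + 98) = (k + 3)/(k - 2)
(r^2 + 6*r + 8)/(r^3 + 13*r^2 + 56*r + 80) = (r + 2)/(r^2 + 9*r + 20)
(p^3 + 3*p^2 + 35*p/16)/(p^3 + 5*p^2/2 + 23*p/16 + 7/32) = 2*p*(4*p + 5)/(8*p^2 + 6*p + 1)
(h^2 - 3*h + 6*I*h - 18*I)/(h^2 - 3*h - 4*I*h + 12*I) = (h + 6*I)/(h - 4*I)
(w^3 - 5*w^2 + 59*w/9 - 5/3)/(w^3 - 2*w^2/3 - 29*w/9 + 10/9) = (3*w^2 - 14*w + 15)/(3*w^2 - w - 10)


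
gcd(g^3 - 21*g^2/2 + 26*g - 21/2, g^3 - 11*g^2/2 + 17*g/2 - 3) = g^2 - 7*g/2 + 3/2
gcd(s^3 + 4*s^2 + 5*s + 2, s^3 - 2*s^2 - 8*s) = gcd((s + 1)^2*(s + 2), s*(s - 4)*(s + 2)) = s + 2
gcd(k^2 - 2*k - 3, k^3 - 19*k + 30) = k - 3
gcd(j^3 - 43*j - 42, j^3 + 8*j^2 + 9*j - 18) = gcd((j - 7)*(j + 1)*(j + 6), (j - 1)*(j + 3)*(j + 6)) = j + 6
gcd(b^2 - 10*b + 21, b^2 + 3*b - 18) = b - 3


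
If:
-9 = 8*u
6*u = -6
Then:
No Solution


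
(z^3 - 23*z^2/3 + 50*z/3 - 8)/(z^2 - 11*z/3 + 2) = z - 4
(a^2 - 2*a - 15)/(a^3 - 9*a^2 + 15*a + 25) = (a + 3)/(a^2 - 4*a - 5)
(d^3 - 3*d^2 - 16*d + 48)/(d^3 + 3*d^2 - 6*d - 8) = (d^2 - 7*d + 12)/(d^2 - d - 2)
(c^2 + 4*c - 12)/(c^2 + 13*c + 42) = (c - 2)/(c + 7)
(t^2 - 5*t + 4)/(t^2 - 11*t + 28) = (t - 1)/(t - 7)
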